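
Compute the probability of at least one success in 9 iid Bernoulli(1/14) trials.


P(at least one) = 1 - P(none)
P(none) = (1 - 1/14)^9 = (13/14)^9 = 10604499373/20661046784
P(at least one) = 1 - 10604499373/20661046784 = 10056547411/20661046784

10056547411/20661046784


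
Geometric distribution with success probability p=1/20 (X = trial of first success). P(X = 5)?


P(X=5) = (1-p)^4 * p = (19/20)^4 * 1/20
= 130321/160000 * 1/20 = 130321/3200000

130321/3200000


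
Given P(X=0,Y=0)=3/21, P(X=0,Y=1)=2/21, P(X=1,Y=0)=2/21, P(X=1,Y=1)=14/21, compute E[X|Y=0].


P(Y=0) = 5/21
E[X|Y=0] = (0*3 + 1*2)/5 = 2/5

2/5


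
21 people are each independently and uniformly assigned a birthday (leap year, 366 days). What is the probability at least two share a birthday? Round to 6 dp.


P(all different) = prod((366-i)/366 for i=0..20) = 0.557221
P(at least one match) = 1 - 0.557221 = 0.442779

0.442779


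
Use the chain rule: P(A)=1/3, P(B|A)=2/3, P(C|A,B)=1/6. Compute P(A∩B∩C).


P(A∩B∩C) = P(A) * P(B|A) * P(C|A∩B)
= 1/3 * 2/3 * 1/6
= 2/9 * 1/6 = 1/27

1/27


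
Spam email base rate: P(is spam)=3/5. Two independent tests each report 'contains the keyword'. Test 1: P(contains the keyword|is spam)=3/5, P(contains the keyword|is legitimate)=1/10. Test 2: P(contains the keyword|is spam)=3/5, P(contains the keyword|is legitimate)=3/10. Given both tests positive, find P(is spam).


After test 1: P(+) = 3/5*3/5 + 1/10*2/5 = 2/5
P(B|+) = (9/25)/(2/5) = 9/10
After test 2 (use post1 as new prior): P(+) = 3/5*9/10 + 3/10*1/10 = 57/100
P(B|+,+) = (27/50)/(57/100) = 18/19

18/19


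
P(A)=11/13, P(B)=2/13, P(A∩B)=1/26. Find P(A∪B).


P(A∪B) = P(A) + P(B) - P(A∩B)
= 11/13 + 2/13 - 1/26 = 25/26

25/26


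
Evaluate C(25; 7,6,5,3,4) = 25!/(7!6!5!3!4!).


25! = 15511210043330985984000000
Denominator: 7!=5040 * 6!=720 * 5!=120 * 3!=6 * 4!=24
Coefficient = 15511210043330985984000000 / 62705664000 = 247365374256000

247365374256000


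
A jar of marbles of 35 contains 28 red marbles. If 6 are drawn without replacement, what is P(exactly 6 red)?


P(X=6) = C(28,6)*C(7,0) / C(35,6)
= 376740*1 / 1623160
= 376740/1623160 = 2691/11594

2691/11594


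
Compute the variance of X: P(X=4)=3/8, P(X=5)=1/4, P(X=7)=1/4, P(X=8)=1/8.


E[X] = 11/2, E[X^2] = 65/2
Var(X) = E[X^2] - (E[X])^2 = 65/2 - (11/2)^2 = 9/4

9/4


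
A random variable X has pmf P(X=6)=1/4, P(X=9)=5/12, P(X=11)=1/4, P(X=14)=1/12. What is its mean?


E[X] = sum(x * P(x))
= 6*1/4 + 9*5/12 + 11*1/4 + 14*1/12
= 55/6

55/6


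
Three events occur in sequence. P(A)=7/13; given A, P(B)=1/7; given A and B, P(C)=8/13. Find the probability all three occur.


P(A∩B∩C) = P(A) * P(B|A) * P(C|A∩B)
= 7/13 * 1/7 * 8/13
= 1/13 * 8/13 = 8/169

8/169


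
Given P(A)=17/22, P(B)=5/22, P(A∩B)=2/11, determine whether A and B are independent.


P(A)*P(B) = 17/22*5/22 = 85/484
P(A∩B) = 2/11 != 85/484, so not independent

No, A and B are not independent


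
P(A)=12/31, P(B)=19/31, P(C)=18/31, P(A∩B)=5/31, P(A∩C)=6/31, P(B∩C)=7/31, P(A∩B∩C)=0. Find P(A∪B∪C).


P(A∪B∪C) = P(A)+P(B)+P(C) - P(AB)-P(AC)-P(BC) + P(ABC)
= 12/31+19/31+18/31 - 5/31-6/31-7/31 + 0
= 1

1


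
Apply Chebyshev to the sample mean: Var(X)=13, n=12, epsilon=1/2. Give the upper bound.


Var(Xbar) = Var(X)/n = 13/12
Chebyshev: P(|Xbar-mu| >= 1/2) <= Var(Xbar)/(1/2)^2 = (13/12)/(1/4) = 13/3
Bound exceeds 1, so trivial bound: 1

1


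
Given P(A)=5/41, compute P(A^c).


P(A') = 1 - P(A) = 1 - 5/41 = 36/41

36/41


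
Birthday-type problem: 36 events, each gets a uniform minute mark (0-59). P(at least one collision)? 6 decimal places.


P(all different) = prod((60-i)/60 for i=0..35) = 0.000001
P(at least one match) = 1 - 0.000001 = 0.999999

0.999999


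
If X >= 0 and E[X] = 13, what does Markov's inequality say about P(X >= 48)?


Markov: P(X >= a) <= E[X]/a
P(X >= 48) <= 13/48

13/48


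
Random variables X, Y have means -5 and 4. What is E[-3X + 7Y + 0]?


E[-3X + 7Y + 0] = -3*E[X] + 7*E[Y] + 0
= (-3)*(-5) + (7)*(4) + (0)
= 15 + 28 + 0 = 43

43


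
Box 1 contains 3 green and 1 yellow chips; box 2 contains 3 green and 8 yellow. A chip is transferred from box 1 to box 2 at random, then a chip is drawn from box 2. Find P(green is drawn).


P(transfer green) = 3/4; P(transfer yellow) = 1/4
If green transferred: Urn II has 4 green of 12, so P(green|green moved) = 1/3
If yellow transferred: Urn II has 3 green of 12, so P(green|yellow moved) = 1/4
By total probability: P(green) = 3/4*1/3 + 1/4*1/4 = 5/16

5/16


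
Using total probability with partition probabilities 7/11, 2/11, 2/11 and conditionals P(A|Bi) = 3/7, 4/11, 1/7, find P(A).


P(A) = P(A|B1)P(B1) + P(A|B2)P(B2) + P(A|B3)P(B3)
= 3/7*7/11 + 4/11*2/11 + 1/7*2/11
= 3/11 + 8/121 + 2/77 = 309/847

309/847


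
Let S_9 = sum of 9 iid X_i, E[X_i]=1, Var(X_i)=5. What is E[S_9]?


E[S_n] = n*E[X_1] = 9*1 = 9

9


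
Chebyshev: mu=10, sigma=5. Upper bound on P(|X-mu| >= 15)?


k = 15/5 = 3
Chebyshev: P(|X-mu| >= k*sigma) <= 1/k^2 = 1/3^2 = 1/9

1/9


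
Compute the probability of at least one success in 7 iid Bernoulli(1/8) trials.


P(at least one) = 1 - P(none)
P(none) = (1 - 1/8)^7 = (7/8)^7 = 823543/2097152
P(at least one) = 1 - 823543/2097152 = 1273609/2097152

1273609/2097152


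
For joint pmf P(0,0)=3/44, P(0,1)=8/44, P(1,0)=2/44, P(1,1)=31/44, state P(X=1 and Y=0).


Read from table: P(X=1, Y=0) = 2/44 = 1/22

1/22


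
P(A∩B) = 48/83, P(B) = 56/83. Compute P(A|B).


P(A|B) = P(A∩B)/P(B) = (48/83)/(56/83) = 48/56 = 6/7

6/7


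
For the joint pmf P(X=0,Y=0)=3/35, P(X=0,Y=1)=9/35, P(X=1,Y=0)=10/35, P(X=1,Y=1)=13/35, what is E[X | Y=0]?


P(Y=0) = 13/35
E[X|Y=0] = (0*3 + 1*10)/13 = 10/13

10/13


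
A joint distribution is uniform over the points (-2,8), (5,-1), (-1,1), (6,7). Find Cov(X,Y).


E[X]=2, E[Y]=15/4, E[XY]=5
Cov(X,Y) = E[XY] - E[X]E[Y] = 5 - 2*15/4 = -5/2

-5/2


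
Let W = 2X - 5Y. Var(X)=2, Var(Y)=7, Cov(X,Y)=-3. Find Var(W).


Var(2X - 5Y) = 2^2*Var(X) + (-5)^2*Var(Y) + 2*2*(-5)*Cov(X,Y)
= 4*2 + 25*7 - 20*(-3)
= 8 + 175 + 60 = 243

243


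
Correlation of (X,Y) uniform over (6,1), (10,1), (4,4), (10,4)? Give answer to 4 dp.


Cov(X,Y) = -0.7500, Var(X) = 6.7500, Var(Y) = 2.2500
rho = Cov/(sqrt(VarX)*sqrt(VarY)) = -0.1925

-0.1925


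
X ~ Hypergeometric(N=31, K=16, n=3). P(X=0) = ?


P(X=0) = C(16,0)*C(15,3) / C(31,3)
= 1*455 / 4495
= 455/4495 = 91/899

91/899


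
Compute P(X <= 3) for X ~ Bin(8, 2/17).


P(X<=3) = P(X=0) + P(X=1) + P(X=2) + P(X=3)
= 2562890625/6975757441 + 2733750000/6975757441 + 1275750000/6975757441 + 340200000/6975757441
= 6912590625/6975757441

6912590625/6975757441


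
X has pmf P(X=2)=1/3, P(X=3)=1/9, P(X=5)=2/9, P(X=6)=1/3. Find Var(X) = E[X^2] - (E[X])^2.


E[X] = 37/9, E[X^2] = 179/9
Var(X) = E[X^2] - (E[X])^2 = 179/9 - (37/9)^2 = 242/81

242/81


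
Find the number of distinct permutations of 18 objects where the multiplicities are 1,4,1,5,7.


18! = 6402373705728000
Denominator: 1!=1 * 4!=24 * 1!=1 * 5!=120 * 7!=5040
Coefficient = 6402373705728000 / 14515200 = 441080640

441080640


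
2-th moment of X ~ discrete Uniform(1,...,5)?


E[X^2] = (1/5) * sum(x^2 for x=1..5)
= 55/5 = 11

11


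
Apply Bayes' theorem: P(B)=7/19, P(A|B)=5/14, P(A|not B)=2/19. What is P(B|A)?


P(A) = P(A|B)P(B) + P(A|B')P(B') = 5/14*7/19 + 2/19*12/19 = 143/722
P(B|A) = P(A|B)P(B)/P(A) = (5/38)/(143/722) = 95/143

95/143


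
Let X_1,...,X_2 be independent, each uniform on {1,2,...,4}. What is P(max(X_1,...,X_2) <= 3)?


P(max <= 3) = P(all X_i <= 3) = (P(X_1 <= 3))^2
= (3/4)^2 = 9/16

9/16


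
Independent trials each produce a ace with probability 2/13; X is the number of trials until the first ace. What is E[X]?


For geometric (trials until first success), E[X] = 1/p = 1/(2/13) = 13/2

13/2


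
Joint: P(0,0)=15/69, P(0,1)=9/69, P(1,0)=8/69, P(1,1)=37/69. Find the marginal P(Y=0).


P(Y=0) = P(0,0)+P(1,0) = 15/69 + 8/69 = 23/69 = 1/3

1/3


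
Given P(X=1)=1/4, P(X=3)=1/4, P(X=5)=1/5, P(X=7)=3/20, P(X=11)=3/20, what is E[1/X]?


E[1/X] = sum(g(x)*P(x))
= 1*1/4 + 1/3*1/4 + 1/5*1/5 + 1/7*3/20 + 1/11*3/20
= 4717/11550

4717/11550


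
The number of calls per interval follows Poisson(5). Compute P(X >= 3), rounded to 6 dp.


P(X>=3) = 1 - P(X<=2) = 1 - (e^(-5)*5^0/0! + e^(-5)*5^1/1! + e^(-5)*5^2/2!)
≈ 1 - (0.0067379470 + 0.0336897350 + 0.0842243375)
= 1 - 0.1246520195 = 0.8753479805
≈ 0.875348

0.875348


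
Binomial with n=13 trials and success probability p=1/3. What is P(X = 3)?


P(X=3) = C(13,3) * p^3 * (1-p)^10
= 286 * 1/27 * 1024/59049
= 292864/1594323

292864/1594323


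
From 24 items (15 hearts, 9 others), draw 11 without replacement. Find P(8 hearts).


P(X=8) = C(15,8)*C(9,3) / C(24,11)
= 6435*84 / 2496144
= 540540/2496144 = 6435/29716

6435/29716


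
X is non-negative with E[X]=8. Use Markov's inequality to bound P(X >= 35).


Markov: P(X >= a) <= E[X]/a
P(X >= 35) <= 8/35

8/35


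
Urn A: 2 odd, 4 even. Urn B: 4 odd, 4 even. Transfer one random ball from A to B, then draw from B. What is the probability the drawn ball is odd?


P(transfer odd) = 2/6 = 1/3; P(transfer even) = 2/3
If odd transferred: Urn II has 5 odd of 9, so P(odd|odd moved) = 5/9
If even transferred: Urn II has 4 odd of 9, so P(odd|even moved) = 4/9
By total probability: P(odd) = 1/3*5/9 + 2/3*4/9 = 13/27

13/27


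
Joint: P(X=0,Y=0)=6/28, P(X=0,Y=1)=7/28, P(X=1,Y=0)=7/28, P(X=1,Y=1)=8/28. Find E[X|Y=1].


P(Y=1) = 15/28
E[X|Y=1] = (0*7 + 1*8)/15 = 8/15

8/15


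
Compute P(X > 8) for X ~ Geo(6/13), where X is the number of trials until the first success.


P(X > 8) = P(first 8 trials all fail) = (1-p)^8 = (7/13)^8 = 5764801/815730721

5764801/815730721


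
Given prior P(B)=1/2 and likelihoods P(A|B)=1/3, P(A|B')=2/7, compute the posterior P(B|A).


P(A) = P(A|B)P(B) + P(A|B')P(B') = 1/3*1/2 + 2/7*1/2 = 13/42
P(B|A) = P(A|B)P(B)/P(A) = (1/6)/(13/42) = 7/13

7/13


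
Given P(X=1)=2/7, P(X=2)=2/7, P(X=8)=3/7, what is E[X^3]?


E[X^3] = sum(g(x)*P(x))
= 1*2/7 + 8*2/7 + 512*3/7
= 222

222


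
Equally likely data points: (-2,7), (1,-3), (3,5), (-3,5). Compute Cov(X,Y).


E[X]=-1/4, E[Y]=7/2, E[XY]=-17/4
Cov(X,Y) = E[XY] - E[X]E[Y] = -17/4 + 1/4*7/2 = -27/8

-27/8


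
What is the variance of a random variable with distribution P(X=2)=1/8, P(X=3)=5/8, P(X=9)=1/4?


E[X] = 35/8, E[X^2] = 211/8
Var(X) = E[X^2] - (E[X])^2 = 211/8 - (35/8)^2 = 463/64

463/64


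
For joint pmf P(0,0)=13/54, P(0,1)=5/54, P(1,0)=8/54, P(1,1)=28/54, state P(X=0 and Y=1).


Read from table: P(X=0, Y=1) = 5/54

5/54


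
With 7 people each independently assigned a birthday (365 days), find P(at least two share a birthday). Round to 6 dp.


P(all different) = prod((365-i)/365 for i=0..6) = 0.943764
P(at least one match) = 1 - 0.943764 = 0.056236

0.056236


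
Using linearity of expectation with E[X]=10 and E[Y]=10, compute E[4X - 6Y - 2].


E[4X - 6Y - 2] = 4*E[X] - 6*E[Y] - 2
= (4)*(10) + (-6)*(10) + (-2)
= 40 - 60 - 2 = -22

-22


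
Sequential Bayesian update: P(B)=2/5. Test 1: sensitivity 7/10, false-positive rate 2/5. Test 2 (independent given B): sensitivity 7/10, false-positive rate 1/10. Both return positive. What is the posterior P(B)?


After test 1: P(+) = 7/10*2/5 + 2/5*3/5 = 13/25
P(B|+) = (7/25)/(13/25) = 7/13
After test 2 (use post1 as new prior): P(+) = 7/10*7/13 + 1/10*6/13 = 11/26
P(B|+,+) = (49/130)/(11/26) = 49/55

49/55


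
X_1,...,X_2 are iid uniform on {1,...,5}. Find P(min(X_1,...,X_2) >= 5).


P(min >= 5) = P(all X_i >= 5) = (P(X_1 >= 5))^2
= (1/5)^2 = 1/25

1/25


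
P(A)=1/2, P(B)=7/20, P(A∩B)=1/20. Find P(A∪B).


P(A∪B) = P(A) + P(B) - P(A∩B)
= 1/2 + 7/20 - 1/20 = 4/5

4/5


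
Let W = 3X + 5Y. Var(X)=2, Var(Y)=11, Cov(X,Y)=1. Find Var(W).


Var(3X + 5Y) = 3^2*Var(X) + 5^2*Var(Y) + 2*3*5*Cov(X,Y)
= 9*2 + 25*11 + 30*1
= 18 + 275 + 30 = 323

323


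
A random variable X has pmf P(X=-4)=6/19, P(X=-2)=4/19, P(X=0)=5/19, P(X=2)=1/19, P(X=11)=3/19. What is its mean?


E[X] = sum(x * P(x))
= -4*6/19 - 2*4/19 + 0*5/19 + 2*1/19 + 11*3/19
= 3/19

3/19


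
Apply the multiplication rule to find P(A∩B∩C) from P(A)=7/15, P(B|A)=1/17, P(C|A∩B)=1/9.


P(A∩B∩C) = P(A) * P(B|A) * P(C|A∩B)
= 7/15 * 1/17 * 1/9
= 7/255 * 1/9 = 7/2295

7/2295


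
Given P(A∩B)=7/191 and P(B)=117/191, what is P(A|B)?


P(A|B) = P(A∩B)/P(B) = (7/191)/(117/191) = 7/117

7/117


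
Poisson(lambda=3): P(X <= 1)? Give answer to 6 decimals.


P(X<=1) = e^(-3)*3^0/0! + e^(-3)*3^1/1!
≈ 0.0497870684 + 0.1493612051
= 0.1991482735
≈ 0.199148

0.199148


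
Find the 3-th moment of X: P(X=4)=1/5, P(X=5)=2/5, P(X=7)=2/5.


E[X^3] = sum(x^3 * P(x))
= 64*1/5 + 125*2/5 + 343*2/5
= 200

200


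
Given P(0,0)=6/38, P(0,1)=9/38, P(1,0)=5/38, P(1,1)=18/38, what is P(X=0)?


P(X=0) = P(0,0)+P(0,1) = 6/38 + 9/38 = 15/38

15/38


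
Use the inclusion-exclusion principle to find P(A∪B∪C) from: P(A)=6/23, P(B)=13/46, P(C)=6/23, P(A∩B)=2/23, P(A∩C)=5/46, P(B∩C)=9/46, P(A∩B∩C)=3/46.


P(A∪B∪C) = P(A)+P(B)+P(C) - P(AB)-P(AC)-P(BC) + P(ABC)
= 6/23+13/46+6/23 - 2/23-5/46-9/46 + 3/46
= 11/23

11/23


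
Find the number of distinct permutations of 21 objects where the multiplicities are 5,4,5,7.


21! = 51090942171709440000
Denominator: 5!=120 * 4!=24 * 5!=120 * 7!=5040
Coefficient = 51090942171709440000 / 1741824000 = 29331862560

29331862560


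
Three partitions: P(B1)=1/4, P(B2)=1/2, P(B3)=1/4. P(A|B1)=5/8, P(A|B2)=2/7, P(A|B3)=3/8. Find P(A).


P(A) = P(A|B1)P(B1) + P(A|B2)P(B2) + P(A|B3)P(B3)
= 5/8*1/4 + 2/7*1/2 + 3/8*1/4
= 5/32 + 1/7 + 3/32 = 11/28

11/28


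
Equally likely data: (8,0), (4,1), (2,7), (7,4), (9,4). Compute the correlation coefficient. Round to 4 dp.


Cov(X,Y) = -2.8000, Var(X) = 6.8000, Var(Y) = 6.1600
rho = Cov/(sqrt(VarX)*sqrt(VarY)) = -0.4326

-0.4326


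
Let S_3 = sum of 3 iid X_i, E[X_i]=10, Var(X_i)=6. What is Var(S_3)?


By independence, Var(S_n) = n*Var(X_1) = 3*6 = 18

18


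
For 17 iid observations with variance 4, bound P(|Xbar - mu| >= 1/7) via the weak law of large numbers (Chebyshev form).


Var(Xbar) = Var(X)/n = 4/17
Chebyshev: P(|Xbar-mu| >= 1/7) <= Var(Xbar)/(1/7)^2 = (4/17)/(1/49) = 196/17
Bound exceeds 1, so trivial bound: 1

1


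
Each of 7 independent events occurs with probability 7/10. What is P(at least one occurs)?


P(at least one) = 1 - P(none)
P(none) = (1 - 7/10)^7 = (3/10)^7 = 2187/10000000
P(at least one) = 1 - 2187/10000000 = 9997813/10000000

9997813/10000000


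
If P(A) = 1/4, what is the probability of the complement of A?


P(A') = 1 - P(A) = 1 - 1/4 = 3/4

3/4


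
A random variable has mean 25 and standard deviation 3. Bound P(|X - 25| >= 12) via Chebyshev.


k = 12/3 = 4
Chebyshev: P(|X-mu| >= k*sigma) <= 1/k^2 = 1/4^2 = 1/16

1/16


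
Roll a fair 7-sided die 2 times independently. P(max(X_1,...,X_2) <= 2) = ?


P(max <= 2) = P(all X_i <= 2) = (P(X_1 <= 2))^2
= (2/7)^2 = 4/49

4/49


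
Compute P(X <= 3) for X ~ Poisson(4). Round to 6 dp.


P(X<=3) = e^(-4)*4^0/0! + e^(-4)*4^1/1! + e^(-4)*4^2/2! + e^(-4)*4^3/3!
≈ 0.0183156389 + 0.0732625556 + 0.1465251111 + 0.1953668148
= 0.4334701204
≈ 0.433470

0.433470


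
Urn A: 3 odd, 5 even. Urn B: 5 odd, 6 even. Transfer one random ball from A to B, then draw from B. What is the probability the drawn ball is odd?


P(transfer odd) = 3/8; P(transfer even) = 5/8
If odd transferred: Urn II has 6 odd of 12, so P(odd|odd moved) = 1/2
If even transferred: Urn II has 5 odd of 12, so P(odd|even moved) = 5/12
By total probability: P(odd) = 3/8*1/2 + 5/8*5/12 = 43/96

43/96


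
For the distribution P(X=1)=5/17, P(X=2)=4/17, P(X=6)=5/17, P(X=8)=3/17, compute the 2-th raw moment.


E[X^2] = sum(x^2 * P(x))
= 1*5/17 + 4*4/17 + 36*5/17 + 64*3/17
= 393/17

393/17


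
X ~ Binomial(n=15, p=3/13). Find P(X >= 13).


P(X>=13) = P(X=13) + P(X=14) + P(X=15)
= 16740391500/51185893014090757 + 717445350/51185893014090757 + 14348907/51185893014090757
= 1344014289/3937376385699289

1344014289/3937376385699289


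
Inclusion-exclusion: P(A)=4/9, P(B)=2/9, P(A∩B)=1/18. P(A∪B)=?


P(A∪B) = P(A) + P(B) - P(A∩B)
= 4/9 + 2/9 - 1/18 = 11/18

11/18


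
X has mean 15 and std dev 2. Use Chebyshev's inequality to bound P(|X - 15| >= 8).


k = 8/2 = 4
Chebyshev: P(|X-mu| >= k*sigma) <= 1/k^2 = 1/4^2 = 1/16

1/16


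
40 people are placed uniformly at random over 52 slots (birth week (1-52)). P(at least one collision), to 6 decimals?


P(all different) = prod((52-i)/52 for i=0..39) = 0.000000
P(at least one match) = 1 - 0.000000 = 1.000000

1.000000


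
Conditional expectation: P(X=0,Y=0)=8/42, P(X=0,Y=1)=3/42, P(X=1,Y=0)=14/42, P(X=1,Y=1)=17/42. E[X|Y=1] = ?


P(Y=1) = 20/42
E[X|Y=1] = (0*3 + 1*17)/20 = 17/20

17/20


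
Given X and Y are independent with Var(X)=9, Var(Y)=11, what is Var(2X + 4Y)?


Independence => Cov(X,Y)=0
Var(2X + 4Y) = 2^2*Var(X) + 4^2*Var(Y)
= 4*9 + 16*11 = 212

212


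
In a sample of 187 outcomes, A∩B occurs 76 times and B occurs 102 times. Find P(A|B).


P(A|B) = P(A∩B)/P(B) = (76/187)/(102/187) = 76/102 = 38/51

38/51


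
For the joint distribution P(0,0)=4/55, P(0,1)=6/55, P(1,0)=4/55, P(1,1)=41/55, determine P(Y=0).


P(Y=0) = P(0,0)+P(1,0) = 4/55 + 4/55 = 8/55

8/55


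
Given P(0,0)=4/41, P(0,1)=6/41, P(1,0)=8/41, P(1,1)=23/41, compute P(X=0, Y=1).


Read from table: P(X=0, Y=1) = 6/41

6/41


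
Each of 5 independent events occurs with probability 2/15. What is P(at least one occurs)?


P(at least one) = 1 - P(none)
P(none) = (1 - 2/15)^5 = (13/15)^5 = 371293/759375
P(at least one) = 1 - 371293/759375 = 388082/759375

388082/759375


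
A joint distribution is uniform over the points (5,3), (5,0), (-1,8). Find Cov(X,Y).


E[X]=3, E[Y]=11/3, E[XY]=7/3
Cov(X,Y) = E[XY] - E[X]E[Y] = 7/3 - 3*11/3 = -26/3

-26/3


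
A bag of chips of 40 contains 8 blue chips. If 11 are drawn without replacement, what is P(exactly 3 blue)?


P(X=3) = C(8,3)*C(32,8) / C(40,11)
= 56*10518300 / 2311801440
= 589024800/2311801440 = 3045/11951

3045/11951


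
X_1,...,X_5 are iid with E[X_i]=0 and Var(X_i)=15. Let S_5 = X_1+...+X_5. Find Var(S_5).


By independence, Var(S_n) = n*Var(X_1) = 5*15 = 75

75


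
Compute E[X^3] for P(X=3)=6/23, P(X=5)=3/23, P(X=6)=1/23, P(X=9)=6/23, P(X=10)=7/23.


E[X^3] = sum(g(x)*P(x))
= 27*6/23 + 125*3/23 + 216*1/23 + 729*6/23 + 1000*7/23
= 12127/23

12127/23


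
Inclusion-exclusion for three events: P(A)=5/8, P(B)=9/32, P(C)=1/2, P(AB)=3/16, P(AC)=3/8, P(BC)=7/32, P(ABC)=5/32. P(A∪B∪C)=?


P(A∪B∪C) = P(A)+P(B)+P(C) - P(AB)-P(AC)-P(BC) + P(ABC)
= 5/8+9/32+1/2 - 3/16-3/8-7/32 + 5/32
= 25/32

25/32


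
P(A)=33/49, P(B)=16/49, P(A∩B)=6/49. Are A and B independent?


P(A)*P(B) = 33/49*16/49 = 528/2401
P(A∩B) = 6/49 != 528/2401, so not independent

No, A and B are not independent


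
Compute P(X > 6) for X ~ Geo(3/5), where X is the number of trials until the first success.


P(X > 6) = P(first 6 trials all fail) = (1-p)^6 = (2/5)^6 = 64/15625

64/15625


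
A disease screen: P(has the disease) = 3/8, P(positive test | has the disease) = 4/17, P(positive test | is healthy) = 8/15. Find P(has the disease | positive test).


P(A) = P(A|B)P(B) + P(A|B')P(B') = 4/17*3/8 + 8/15*5/8 = 43/102
P(B|A) = P(A|B)P(B)/P(A) = (3/34)/(43/102) = 9/43

9/43


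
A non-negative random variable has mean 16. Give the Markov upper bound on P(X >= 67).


Markov: P(X >= a) <= E[X]/a
P(X >= 67) <= 16/67

16/67


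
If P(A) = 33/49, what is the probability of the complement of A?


P(A') = 1 - P(A) = 1 - 33/49 = 16/49

16/49


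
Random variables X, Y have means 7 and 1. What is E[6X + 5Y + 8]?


E[6X + 5Y + 8] = 6*E[X] + 5*E[Y] + 8
= (6)*(7) + (5)*(1) + (8)
= 42 + 5 + 8 = 55

55


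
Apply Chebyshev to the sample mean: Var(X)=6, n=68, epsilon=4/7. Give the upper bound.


Var(Xbar) = Var(X)/n = 6/68
Chebyshev: P(|Xbar-mu| >= 4/7) <= Var(Xbar)/(4/7)^2 = (3/34)/(16/49) = 147/544

147/544


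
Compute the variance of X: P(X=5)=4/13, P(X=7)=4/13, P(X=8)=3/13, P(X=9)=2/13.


E[X] = 90/13, E[X^2] = 50
Var(X) = E[X^2] - (E[X])^2 = 50 - (90/13)^2 = 350/169

350/169


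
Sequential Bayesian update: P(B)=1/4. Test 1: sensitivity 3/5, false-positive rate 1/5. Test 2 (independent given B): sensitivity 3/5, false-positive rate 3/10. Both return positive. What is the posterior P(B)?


After test 1: P(+) = 3/5*1/4 + 1/5*3/4 = 3/10
P(B|+) = (3/20)/(3/10) = 1/2
After test 2 (use post1 as new prior): P(+) = 3/5*1/2 + 3/10*1/2 = 9/20
P(B|+,+) = (3/10)/(9/20) = 2/3

2/3


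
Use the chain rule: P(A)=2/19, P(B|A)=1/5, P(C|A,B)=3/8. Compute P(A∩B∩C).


P(A∩B∩C) = P(A) * P(B|A) * P(C|A∩B)
= 2/19 * 1/5 * 3/8
= 2/95 * 3/8 = 3/380

3/380


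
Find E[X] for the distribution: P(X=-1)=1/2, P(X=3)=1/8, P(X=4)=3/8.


E[X] = sum(x * P(x))
= -1*1/2 + 3*1/8 + 4*3/8
= 11/8

11/8


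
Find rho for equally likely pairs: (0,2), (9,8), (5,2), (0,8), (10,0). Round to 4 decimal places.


Cov(X,Y) = -2.8000, Var(X) = 18.1600, Var(Y) = 11.2000
rho = Cov/(sqrt(VarX)*sqrt(VarY)) = -0.1963

-0.1963


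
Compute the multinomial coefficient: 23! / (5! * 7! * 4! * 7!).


23! = 25852016738884976640000
Denominator: 5!=120 * 7!=5040 * 4!=24 * 7!=5040
Coefficient = 25852016738884976640000 / 73156608000 = 353379106080

353379106080


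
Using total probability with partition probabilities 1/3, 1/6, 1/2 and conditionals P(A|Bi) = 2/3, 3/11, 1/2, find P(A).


P(A) = P(A|B1)P(B1) + P(A|B2)P(B2) + P(A|B3)P(B3)
= 2/3*1/3 + 3/11*1/6 + 1/2*1/2
= 2/9 + 1/22 + 1/4 = 205/396

205/396


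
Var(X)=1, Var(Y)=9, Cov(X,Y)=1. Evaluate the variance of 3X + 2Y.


Var(3X + 2Y) = 3^2*Var(X) + 2^2*Var(Y) + 2*3*2*Cov(X,Y)
= 9*1 + 4*9 + 12*1
= 9 + 36 + 12 = 57

57


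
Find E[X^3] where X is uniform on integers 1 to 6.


E[X^3] = (1/6) * sum(x^3 for x=1..6)
= 441/6 = 147/2

147/2


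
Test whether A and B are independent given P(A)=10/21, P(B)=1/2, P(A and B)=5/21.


P(A)*P(B) = 10/21*1/2 = 5/21
P(A∩B) = 5/21, which equals P(A)P(B), so independent

Yes, A and B are independent


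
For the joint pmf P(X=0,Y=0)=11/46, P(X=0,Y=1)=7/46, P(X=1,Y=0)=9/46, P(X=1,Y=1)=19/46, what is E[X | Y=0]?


P(Y=0) = 20/46
E[X|Y=0] = (0*11 + 1*9)/20 = 9/20

9/20


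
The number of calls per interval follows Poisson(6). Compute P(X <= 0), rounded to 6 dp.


P(X<=0) = e^(-6)*6^0/0!
≈ 0.0024787522
≈ 0.002479

0.002479


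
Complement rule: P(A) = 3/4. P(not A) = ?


P(A') = 1 - P(A) = 1 - 3/4 = 1/4

1/4


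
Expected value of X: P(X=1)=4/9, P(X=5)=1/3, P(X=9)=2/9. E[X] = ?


E[X] = sum(x * P(x))
= 1*4/9 + 5*1/3 + 9*2/9
= 37/9

37/9


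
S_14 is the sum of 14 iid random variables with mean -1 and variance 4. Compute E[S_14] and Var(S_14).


E[S_n] = n*mu = 14*-1 = -14
Var(S_n) = n*sigma^2 = 14*4 = 56

E[S_14]=-14, Var(S_14)=56


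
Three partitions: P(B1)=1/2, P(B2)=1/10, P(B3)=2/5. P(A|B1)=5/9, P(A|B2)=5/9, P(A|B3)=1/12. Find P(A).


P(A) = P(A|B1)P(B1) + P(A|B2)P(B2) + P(A|B3)P(B3)
= 5/9*1/2 + 5/9*1/10 + 1/12*2/5
= 5/18 + 1/18 + 1/30 = 11/30

11/30


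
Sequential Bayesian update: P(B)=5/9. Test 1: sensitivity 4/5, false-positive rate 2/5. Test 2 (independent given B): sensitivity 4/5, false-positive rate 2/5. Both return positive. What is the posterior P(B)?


After test 1: P(+) = 4/5*5/9 + 2/5*4/9 = 28/45
P(B|+) = (4/9)/(28/45) = 5/7
After test 2 (use post1 as new prior): P(+) = 4/5*5/7 + 2/5*2/7 = 24/35
P(B|+,+) = (4/7)/(24/35) = 5/6

5/6


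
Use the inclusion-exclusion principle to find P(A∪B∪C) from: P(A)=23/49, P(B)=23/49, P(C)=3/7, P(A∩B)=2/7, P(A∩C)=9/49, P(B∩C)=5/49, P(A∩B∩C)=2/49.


P(A∪B∪C) = P(A)+P(B)+P(C) - P(AB)-P(AC)-P(BC) + P(ABC)
= 23/49+23/49+3/7 - 2/7-9/49-5/49 + 2/49
= 41/49

41/49


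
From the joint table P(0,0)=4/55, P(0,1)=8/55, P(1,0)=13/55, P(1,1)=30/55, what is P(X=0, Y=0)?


Read from table: P(X=0, Y=0) = 4/55

4/55


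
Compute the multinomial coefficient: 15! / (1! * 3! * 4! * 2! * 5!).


15! = 1307674368000
Denominator: 1!=1 * 3!=6 * 4!=24 * 2!=2 * 5!=120
Coefficient = 1307674368000 / 34560 = 37837800

37837800


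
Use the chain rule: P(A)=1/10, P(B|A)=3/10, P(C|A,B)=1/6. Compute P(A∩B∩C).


P(A∩B∩C) = P(A) * P(B|A) * P(C|A∩B)
= 1/10 * 3/10 * 1/6
= 3/100 * 1/6 = 1/200

1/200


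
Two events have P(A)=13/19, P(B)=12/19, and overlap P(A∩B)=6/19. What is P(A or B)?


P(A∪B) = P(A) + P(B) - P(A∩B)
= 13/19 + 12/19 - 6/19 = 1

1


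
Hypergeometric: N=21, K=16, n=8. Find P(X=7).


P(X=7) = C(16,7)*C(5,1) / C(21,8)
= 11440*5 / 203490
= 57200/203490 = 5720/20349

5720/20349


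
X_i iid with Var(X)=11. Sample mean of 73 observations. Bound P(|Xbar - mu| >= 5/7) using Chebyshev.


Var(Xbar) = Var(X)/n = 11/73
Chebyshev: P(|Xbar-mu| >= 5/7) <= Var(Xbar)/(5/7)^2 = (11/73)/(25/49) = 539/1825

539/1825


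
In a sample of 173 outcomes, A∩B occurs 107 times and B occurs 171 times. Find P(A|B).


P(A|B) = P(A∩B)/P(B) = (107/173)/(171/173) = 107/171

107/171


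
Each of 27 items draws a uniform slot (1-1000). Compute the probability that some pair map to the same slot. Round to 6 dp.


P(all different) = prod((1000-i)/1000 for i=0..26) = 0.701775
P(at least one match) = 1 - 0.701775 = 0.298225

0.298225


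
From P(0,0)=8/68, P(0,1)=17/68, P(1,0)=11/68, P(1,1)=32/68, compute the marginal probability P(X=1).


P(X=1) = P(1,0)+P(1,1) = 11/68 + 32/68 = 43/68

43/68


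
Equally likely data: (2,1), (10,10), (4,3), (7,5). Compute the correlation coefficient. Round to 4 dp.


Cov(X,Y) = 9.9375, Var(X) = 9.1875, Var(Y) = 11.1875
rho = Cov/(sqrt(VarX)*sqrt(VarY)) = 0.9802

0.9802


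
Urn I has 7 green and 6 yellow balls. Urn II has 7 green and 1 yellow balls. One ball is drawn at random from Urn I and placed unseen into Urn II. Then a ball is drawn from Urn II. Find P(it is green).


P(transfer green) = 7/13; P(transfer yellow) = 6/13
If green transferred: Urn II has 8 green of 9, so P(green|green moved) = 8/9
If yellow transferred: Urn II has 7 green of 9, so P(green|yellow moved) = 7/9
By total probability: P(green) = 7/13*8/9 + 6/13*7/9 = 98/117

98/117


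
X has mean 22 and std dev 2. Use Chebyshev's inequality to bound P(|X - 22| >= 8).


k = 8/2 = 4
Chebyshev: P(|X-mu| >= k*sigma) <= 1/k^2 = 1/4^2 = 1/16

1/16


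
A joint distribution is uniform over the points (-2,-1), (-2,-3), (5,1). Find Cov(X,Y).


E[X]=1/3, E[Y]=-1, E[XY]=13/3
Cov(X,Y) = E[XY] - E[X]E[Y] = 13/3 - 1/3*-1 = 14/3

14/3


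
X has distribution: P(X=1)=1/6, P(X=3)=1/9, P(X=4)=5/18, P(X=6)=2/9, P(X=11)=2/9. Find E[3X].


E[3X] = sum(g(x)*P(x))
= 3*1/6 + 9*1/9 + 12*5/18 + 18*2/9 + 33*2/9
= 97/6

97/6


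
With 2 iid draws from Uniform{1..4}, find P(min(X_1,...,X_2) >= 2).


P(min >= 2) = P(all X_i >= 2) = (P(X_1 >= 2))^2
= (3/4)^2 = 9/16

9/16


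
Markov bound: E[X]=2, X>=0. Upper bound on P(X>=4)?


Markov: P(X >= a) <= E[X]/a
P(X >= 4) <= 2/4 = 1/2

1/2


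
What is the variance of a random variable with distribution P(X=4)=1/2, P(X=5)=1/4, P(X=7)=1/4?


E[X] = 5, E[X^2] = 53/2
Var(X) = E[X^2] - (E[X])^2 = 53/2 - (5)^2 = 3/2

3/2


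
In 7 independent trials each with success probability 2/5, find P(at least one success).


P(at least one) = 1 - P(none)
P(none) = (1 - 2/5)^7 = (3/5)^7 = 2187/78125
P(at least one) = 1 - 2187/78125 = 75938/78125

75938/78125


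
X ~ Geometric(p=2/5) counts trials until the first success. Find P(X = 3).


P(X=3) = (1-p)^2 * p = (3/5)^2 * 2/5
= 9/25 * 2/5 = 18/125

18/125


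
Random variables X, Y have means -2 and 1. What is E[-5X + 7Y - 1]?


E[-5X + 7Y - 1] = -5*E[X] + 7*E[Y] - 1
= (-5)*(-2) + (7)*(1) + (-1)
= 10 + 7 - 1 = 16

16


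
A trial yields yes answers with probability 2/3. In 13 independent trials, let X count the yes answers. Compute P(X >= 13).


P(X>=13) = P(X=13)
= 8192/1594323
= 8192/1594323

8192/1594323


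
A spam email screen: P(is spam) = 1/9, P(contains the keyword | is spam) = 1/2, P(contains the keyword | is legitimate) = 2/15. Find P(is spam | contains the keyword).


P(A) = P(A|B)P(B) + P(A|B')P(B') = 1/2*1/9 + 2/15*8/9 = 47/270
P(B|A) = P(A|B)P(B)/P(A) = (1/18)/(47/270) = 15/47

15/47


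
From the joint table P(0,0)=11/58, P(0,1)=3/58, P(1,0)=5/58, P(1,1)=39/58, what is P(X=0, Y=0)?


Read from table: P(X=0, Y=0) = 11/58

11/58


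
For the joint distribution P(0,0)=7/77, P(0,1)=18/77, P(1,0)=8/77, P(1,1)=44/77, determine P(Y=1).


P(Y=1) = P(0,1)+P(1,1) = 18/77 + 44/77 = 62/77

62/77


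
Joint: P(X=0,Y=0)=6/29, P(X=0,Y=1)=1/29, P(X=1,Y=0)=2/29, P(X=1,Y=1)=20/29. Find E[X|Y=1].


P(Y=1) = 21/29
E[X|Y=1] = (0*1 + 1*20)/21 = 20/21

20/21


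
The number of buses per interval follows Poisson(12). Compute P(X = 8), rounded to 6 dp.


P(X=8) = e^(-12) * 12^8 / 8!
≈ 0.000006144212353 * 429981696 / 40320
≈ 0.065523

0.065523


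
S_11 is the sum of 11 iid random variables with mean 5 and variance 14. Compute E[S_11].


E[S_n] = n*E[X_1] = 11*5 = 55

55


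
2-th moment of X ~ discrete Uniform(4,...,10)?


E[X^2] = (1/7) * sum(x^2 for x=4..10)
= 371/7 = 53

53


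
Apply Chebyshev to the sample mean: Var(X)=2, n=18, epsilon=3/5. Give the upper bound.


Var(Xbar) = Var(X)/n = 2/18
Chebyshev: P(|Xbar-mu| >= 3/5) <= Var(Xbar)/(3/5)^2 = (1/9)/(9/25) = 25/81

25/81


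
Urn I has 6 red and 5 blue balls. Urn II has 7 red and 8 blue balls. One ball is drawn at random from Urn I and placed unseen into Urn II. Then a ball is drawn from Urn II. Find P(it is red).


P(transfer red) = 6/11; P(transfer blue) = 5/11
If red transferred: Urn II has 8 red of 16, so P(red|red moved) = 1/2
If blue transferred: Urn II has 7 red of 16, so P(red|blue moved) = 7/16
By total probability: P(red) = 6/11*1/2 + 5/11*7/16 = 83/176

83/176


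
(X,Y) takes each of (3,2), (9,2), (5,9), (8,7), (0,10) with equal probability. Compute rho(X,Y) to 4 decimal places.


Cov(X,Y) = -5.0000, Var(X) = 10.8000, Var(Y) = 11.6000
rho = Cov/(sqrt(VarX)*sqrt(VarY)) = -0.4467

-0.4467


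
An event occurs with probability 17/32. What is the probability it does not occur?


P(A') = 1 - P(A) = 1 - 17/32 = 15/32

15/32


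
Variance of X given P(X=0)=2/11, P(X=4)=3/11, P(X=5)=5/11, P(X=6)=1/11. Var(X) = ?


E[X] = 43/11, E[X^2] = 19
Var(X) = E[X^2] - (E[X])^2 = 19 - (43/11)^2 = 450/121

450/121


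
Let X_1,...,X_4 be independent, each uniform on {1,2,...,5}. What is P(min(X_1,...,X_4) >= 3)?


P(min >= 3) = P(all X_i >= 3) = (P(X_1 >= 3))^4
= (3/5)^4 = 81/625

81/625


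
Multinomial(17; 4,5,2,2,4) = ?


17! = 355687428096000
Denominator: 4!=24 * 5!=120 * 2!=2 * 2!=2 * 4!=24
Coefficient = 355687428096000 / 276480 = 1286485200

1286485200


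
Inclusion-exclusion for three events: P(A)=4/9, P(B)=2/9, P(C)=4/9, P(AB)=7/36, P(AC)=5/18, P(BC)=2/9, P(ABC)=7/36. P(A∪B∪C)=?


P(A∪B∪C) = P(A)+P(B)+P(C) - P(AB)-P(AC)-P(BC) + P(ABC)
= 4/9+2/9+4/9 - 7/36-5/18-2/9 + 7/36
= 11/18

11/18


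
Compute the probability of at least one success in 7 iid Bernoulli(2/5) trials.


P(at least one) = 1 - P(none)
P(none) = (1 - 2/5)^7 = (3/5)^7 = 2187/78125
P(at least one) = 1 - 2187/78125 = 75938/78125

75938/78125


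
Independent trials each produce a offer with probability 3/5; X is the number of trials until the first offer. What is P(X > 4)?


P(X > 4) = P(first 4 trials all fail) = (1-p)^4 = (2/5)^4 = 16/625

16/625


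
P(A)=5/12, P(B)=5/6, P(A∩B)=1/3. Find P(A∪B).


P(A∪B) = P(A) + P(B) - P(A∩B)
= 5/12 + 5/6 - 1/3 = 11/12

11/12


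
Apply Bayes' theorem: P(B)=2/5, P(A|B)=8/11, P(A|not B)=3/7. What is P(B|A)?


P(A) = P(A|B)P(B) + P(A|B')P(B') = 8/11*2/5 + 3/7*3/5 = 211/385
P(B|A) = P(A|B)P(B)/P(A) = (16/55)/(211/385) = 112/211

112/211


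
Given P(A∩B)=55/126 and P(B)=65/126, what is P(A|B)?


P(A|B) = P(A∩B)/P(B) = (55/126)/(65/126) = 55/65 = 11/13

11/13


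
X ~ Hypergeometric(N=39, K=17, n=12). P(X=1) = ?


P(X=1) = C(17,1)*C(22,11) / C(39,12)
= 17*705432 / 3910797436
= 11992344/3910797436 = 102/33263

102/33263


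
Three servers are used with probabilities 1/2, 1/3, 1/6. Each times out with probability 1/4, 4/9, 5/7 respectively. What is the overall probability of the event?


P(A) = P(A|B1)P(B1) + P(A|B2)P(B2) + P(A|B3)P(B3)
= 1/4*1/2 + 4/9*1/3 + 5/7*1/6
= 1/8 + 4/27 + 5/42 = 593/1512

593/1512


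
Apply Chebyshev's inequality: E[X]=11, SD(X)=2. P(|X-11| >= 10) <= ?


k = 10/2 = 5
Chebyshev: P(|X-mu| >= k*sigma) <= 1/k^2 = 1/5^2 = 1/25

1/25


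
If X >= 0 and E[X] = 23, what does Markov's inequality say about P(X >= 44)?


Markov: P(X >= a) <= E[X]/a
P(X >= 44) <= 23/44

23/44


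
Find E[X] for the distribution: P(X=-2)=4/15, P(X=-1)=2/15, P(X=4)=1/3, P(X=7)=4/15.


E[X] = sum(x * P(x))
= -2*4/15 - 1*2/15 + 4*1/3 + 7*4/15
= 38/15

38/15


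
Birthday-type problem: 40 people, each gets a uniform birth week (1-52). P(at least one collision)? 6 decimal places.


P(all different) = prod((52-i)/52 for i=0..39) = 0.000000
P(at least one match) = 1 - 0.000000 = 1.000000

1.000000


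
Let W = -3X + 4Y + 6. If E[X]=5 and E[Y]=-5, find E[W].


E[-3X + 4Y + 6] = -3*E[X] + 4*E[Y] + 6
= (-3)*(5) + (4)*(-5) + (6)
= -15 - 20 + 6 = -29

-29


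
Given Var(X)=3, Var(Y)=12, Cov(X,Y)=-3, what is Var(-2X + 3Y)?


Var(-2X + 3Y) = (-2)^2*Var(X) + 3^2*Var(Y) + 2*(-2)*3*Cov(X,Y)
= 4*3 + 9*12 - 12*(-3)
= 12 + 108 + 36 = 156

156


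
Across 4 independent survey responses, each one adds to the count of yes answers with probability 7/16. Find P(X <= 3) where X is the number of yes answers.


P(X<=3) = P(X=0) + P(X=1) + P(X=2) + P(X=3)
= 6561/65536 + 5103/16384 + 11907/32768 + 3087/16384
= 63135/65536

63135/65536


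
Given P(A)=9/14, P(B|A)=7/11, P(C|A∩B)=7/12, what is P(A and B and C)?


P(A∩B∩C) = P(A) * P(B|A) * P(C|A∩B)
= 9/14 * 7/11 * 7/12
= 9/22 * 7/12 = 21/88

21/88


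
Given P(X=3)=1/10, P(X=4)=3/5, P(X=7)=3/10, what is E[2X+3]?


E[2X+3] = sum(g(x)*P(x))
= 9*1/10 + 11*3/5 + 17*3/10
= 63/5

63/5


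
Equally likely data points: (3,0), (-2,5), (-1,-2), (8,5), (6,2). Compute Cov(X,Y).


E[X]=14/5, E[Y]=2, E[XY]=44/5
Cov(X,Y) = E[XY] - E[X]E[Y] = 44/5 - 14/5*2 = 16/5

16/5


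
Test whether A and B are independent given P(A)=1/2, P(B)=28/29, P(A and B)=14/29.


P(A)*P(B) = 1/2*28/29 = 14/29
P(A∩B) = 14/29, which equals P(A)P(B), so independent

Yes, A and B are independent


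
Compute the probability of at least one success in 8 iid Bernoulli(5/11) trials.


P(at least one) = 1 - P(none)
P(none) = (1 - 5/11)^8 = (6/11)^8 = 1679616/214358881
P(at least one) = 1 - 1679616/214358881 = 212679265/214358881

212679265/214358881


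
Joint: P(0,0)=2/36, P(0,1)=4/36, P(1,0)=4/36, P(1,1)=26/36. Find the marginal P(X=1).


P(X=1) = P(1,0)+P(1,1) = 4/36 + 26/36 = 30/36 = 5/6

5/6


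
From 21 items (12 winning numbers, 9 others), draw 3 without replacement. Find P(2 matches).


P(X=2) = C(12,2)*C(9,1) / C(21,3)
= 66*9 / 1330
= 594/1330 = 297/665

297/665


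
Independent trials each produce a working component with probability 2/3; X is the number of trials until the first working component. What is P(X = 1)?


P(X=1) = (1-p)^0 * p = (1/3)^0 * 2/3
= 1 * 2/3 = 2/3

2/3


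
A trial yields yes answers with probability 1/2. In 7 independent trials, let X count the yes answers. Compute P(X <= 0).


P(X<=0) = P(X=0)
= 1/128
= 1/128

1/128


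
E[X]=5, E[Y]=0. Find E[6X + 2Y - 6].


E[6X + 2Y - 6] = 6*E[X] + 2*E[Y] - 6
= (6)*(5) + (2)*(0) + (-6)
= 30 + 0 - 6 = 24

24


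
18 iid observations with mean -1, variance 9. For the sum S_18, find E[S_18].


E[S_n] = n*E[X_1] = 18*-1 = -18

-18


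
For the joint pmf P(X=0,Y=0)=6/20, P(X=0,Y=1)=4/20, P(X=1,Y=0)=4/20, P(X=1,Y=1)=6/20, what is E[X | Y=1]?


P(Y=1) = 10/20
E[X|Y=1] = (0*4 + 1*6)/10 = 6/10 = 3/5

3/5


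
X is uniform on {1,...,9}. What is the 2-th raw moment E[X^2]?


E[X^2] = (1/9) * sum(x^2 for x=1..9)
= 285/9 = 95/3

95/3


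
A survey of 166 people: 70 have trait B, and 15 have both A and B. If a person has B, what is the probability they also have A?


P(A|B) = P(A∩B)/P(B) = (15/166)/(70/166) = 15/70 = 3/14

3/14


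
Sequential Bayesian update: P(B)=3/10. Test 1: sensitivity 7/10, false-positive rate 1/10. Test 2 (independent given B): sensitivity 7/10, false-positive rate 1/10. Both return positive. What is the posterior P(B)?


After test 1: P(+) = 7/10*3/10 + 1/10*7/10 = 7/25
P(B|+) = (21/100)/(7/25) = 3/4
After test 2 (use post1 as new prior): P(+) = 7/10*3/4 + 1/10*1/4 = 11/20
P(B|+,+) = (21/40)/(11/20) = 21/22

21/22


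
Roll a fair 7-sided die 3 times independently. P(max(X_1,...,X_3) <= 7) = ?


P(max <= 7) = P(all X_i <= 7) = (P(X_1 <= 7))^3
= (7/7)^3 = 1^3 = 1

1


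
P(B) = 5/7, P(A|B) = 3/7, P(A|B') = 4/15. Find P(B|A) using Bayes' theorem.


P(A) = P(A|B)P(B) + P(A|B')P(B') = 3/7*5/7 + 4/15*2/7 = 281/735
P(B|A) = P(A|B)P(B)/P(A) = (15/49)/(281/735) = 225/281

225/281


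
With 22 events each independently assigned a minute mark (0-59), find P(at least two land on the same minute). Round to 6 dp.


P(all different) = prod((60-i)/60 for i=0..21) = 0.012087
P(at least one match) = 1 - 0.012087 = 0.987913

0.987913


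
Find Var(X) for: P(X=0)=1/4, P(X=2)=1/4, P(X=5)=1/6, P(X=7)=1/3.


E[X] = 11/3, E[X^2] = 43/2
Var(X) = E[X^2] - (E[X])^2 = 43/2 - (11/3)^2 = 145/18

145/18


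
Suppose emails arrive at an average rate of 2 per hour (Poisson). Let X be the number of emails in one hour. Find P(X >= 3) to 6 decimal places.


P(X>=3) = 1 - P(X<=2) = 1 - (e^(-2)*2^0/0! + e^(-2)*2^1/1! + e^(-2)*2^2/2!)
≈ 1 - (0.1353352832 + 0.2706705665 + 0.2706705665)
= 1 - 0.6766764162 = 0.3233235838
≈ 0.323324

0.323324


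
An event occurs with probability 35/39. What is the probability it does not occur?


P(A') = 1 - P(A) = 1 - 35/39 = 4/39

4/39


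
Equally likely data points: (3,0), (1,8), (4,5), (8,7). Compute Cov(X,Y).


E[X]=4, E[Y]=5, E[XY]=21
Cov(X,Y) = E[XY] - E[X]E[Y] = 21 - 4*5 = 1

1


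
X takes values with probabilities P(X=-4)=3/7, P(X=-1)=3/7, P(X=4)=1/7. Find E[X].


E[X] = sum(x * P(x))
= -4*3/7 - 1*3/7 + 4*1/7
= -11/7

-11/7


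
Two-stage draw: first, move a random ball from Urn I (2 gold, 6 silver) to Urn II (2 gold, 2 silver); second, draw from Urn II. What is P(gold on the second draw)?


P(transfer gold) = 2/8 = 1/4; P(transfer silver) = 3/4
If gold transferred: Urn II has 3 gold of 5, so P(gold|gold moved) = 3/5
If silver transferred: Urn II has 2 gold of 5, so P(gold|silver moved) = 2/5
By total probability: P(gold) = 1/4*3/5 + 3/4*2/5 = 9/20

9/20


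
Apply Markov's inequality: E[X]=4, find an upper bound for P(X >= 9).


Markov: P(X >= a) <= E[X]/a
P(X >= 9) <= 4/9

4/9


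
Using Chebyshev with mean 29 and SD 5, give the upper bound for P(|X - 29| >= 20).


k = 20/5 = 4
Chebyshev: P(|X-mu| >= k*sigma) <= 1/k^2 = 1/4^2 = 1/16

1/16


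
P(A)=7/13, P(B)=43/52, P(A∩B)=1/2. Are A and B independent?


P(A)*P(B) = 7/13*43/52 = 301/676
P(A∩B) = 1/2 != 301/676, so not independent

No, A and B are not independent
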